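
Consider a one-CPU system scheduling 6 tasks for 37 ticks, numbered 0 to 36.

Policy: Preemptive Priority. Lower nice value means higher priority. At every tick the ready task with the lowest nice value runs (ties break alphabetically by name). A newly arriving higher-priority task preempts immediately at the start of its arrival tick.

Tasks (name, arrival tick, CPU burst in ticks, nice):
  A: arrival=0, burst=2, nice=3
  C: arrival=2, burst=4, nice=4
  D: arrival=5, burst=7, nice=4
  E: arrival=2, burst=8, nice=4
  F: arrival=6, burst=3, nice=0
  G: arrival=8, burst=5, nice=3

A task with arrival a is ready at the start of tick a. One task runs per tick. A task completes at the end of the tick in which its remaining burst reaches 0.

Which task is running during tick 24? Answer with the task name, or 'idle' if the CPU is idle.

t=0: ready={A} → run A
t=1: ready={A} → run A
t=2: ready={C,E} → run C
t=3: ready={C,E} → run C
t=4: ready={C,E} → run C
t=5: ready={C,D,E} → run C
t=6: ready={D,E,F} → run F
t=7: ready={D,E,F} → run F
t=8: ready={D,E,F,G} → run F
t=9: ready={D,E,G} → run G
t=10: ready={D,E,G} → run G
t=11: ready={D,E,G} → run G
t=12: ready={D,E,G} → run G
t=13: ready={D,E,G} → run G
t=14: ready={D,E} → run D
t=15: ready={D,E} → run D
t=16: ready={D,E} → run D
t=17: ready={D,E} → run D
t=18: ready={D,E} → run D
t=19: ready={D,E} → run D
t=20: ready={D,E} → run D
t=21: ready={E} → run E
t=22: ready={E} → run E
t=23: ready={E} → run E
t=24: ready={E} → run E
t=25: ready={E} → run E
t=26: ready={E} → run E
t=27: ready={E} → run E
t=28: ready={E} → run E
t=29: (idle)
t=30: (idle)
t=31: (idle)
t=32: (idle)
t=33: (idle)
t=34: (idle)
t=35: (idle)
t=36: (idle)

running at tick 24 = E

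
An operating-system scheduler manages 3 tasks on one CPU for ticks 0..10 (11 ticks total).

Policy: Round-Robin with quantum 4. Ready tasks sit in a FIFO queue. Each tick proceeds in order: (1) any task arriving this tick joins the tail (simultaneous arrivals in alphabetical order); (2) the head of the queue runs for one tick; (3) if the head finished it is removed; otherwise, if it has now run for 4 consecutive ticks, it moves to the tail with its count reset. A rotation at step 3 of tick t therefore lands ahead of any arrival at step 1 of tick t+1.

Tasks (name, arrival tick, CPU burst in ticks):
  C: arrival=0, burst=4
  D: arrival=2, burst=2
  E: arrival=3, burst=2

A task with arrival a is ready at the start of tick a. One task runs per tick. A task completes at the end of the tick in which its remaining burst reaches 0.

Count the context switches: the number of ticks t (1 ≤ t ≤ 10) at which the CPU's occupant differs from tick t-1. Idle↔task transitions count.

context switches = 3

t=0: queue=[C] q_used=0 → run C
t=1: queue=[C] q_used=1 → run C
t=2: queue=[C,D] q_used=2 → run C
t=3: queue=[C,D,E] q_used=3 → run C
t=4: queue=[D,E] q_used=0 → run D
t=5: queue=[D,E] q_used=1 → run D
t=6: queue=[E] q_used=0 → run E
t=7: queue=[E] q_used=1 → run E
t=8: (idle)
t=9: (idle)
t=10: (idle)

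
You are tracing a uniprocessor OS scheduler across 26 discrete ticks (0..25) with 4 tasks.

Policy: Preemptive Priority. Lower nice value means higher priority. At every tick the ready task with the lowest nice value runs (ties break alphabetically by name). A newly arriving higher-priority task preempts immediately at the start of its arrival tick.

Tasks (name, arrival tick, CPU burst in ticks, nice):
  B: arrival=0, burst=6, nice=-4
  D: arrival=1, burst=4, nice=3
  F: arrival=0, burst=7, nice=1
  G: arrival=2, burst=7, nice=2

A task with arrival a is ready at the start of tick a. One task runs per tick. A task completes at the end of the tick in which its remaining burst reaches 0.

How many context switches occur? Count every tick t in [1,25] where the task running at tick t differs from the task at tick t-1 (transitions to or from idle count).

context switches = 4

t=0: ready={B,F} → run B
t=1: ready={B,D,F} → run B
t=2: ready={B,D,F,G} → run B
t=3: ready={B,D,F,G} → run B
t=4: ready={B,D,F,G} → run B
t=5: ready={B,D,F,G} → run B
t=6: ready={D,F,G} → run F
t=7: ready={D,F,G} → run F
t=8: ready={D,F,G} → run F
t=9: ready={D,F,G} → run F
t=10: ready={D,F,G} → run F
t=11: ready={D,F,G} → run F
t=12: ready={D,F,G} → run F
t=13: ready={D,G} → run G
t=14: ready={D,G} → run G
t=15: ready={D,G} → run G
t=16: ready={D,G} → run G
t=17: ready={D,G} → run G
t=18: ready={D,G} → run G
t=19: ready={D,G} → run G
t=20: ready={D} → run D
t=21: ready={D} → run D
t=22: ready={D} → run D
t=23: ready={D} → run D
t=24: (idle)
t=25: (idle)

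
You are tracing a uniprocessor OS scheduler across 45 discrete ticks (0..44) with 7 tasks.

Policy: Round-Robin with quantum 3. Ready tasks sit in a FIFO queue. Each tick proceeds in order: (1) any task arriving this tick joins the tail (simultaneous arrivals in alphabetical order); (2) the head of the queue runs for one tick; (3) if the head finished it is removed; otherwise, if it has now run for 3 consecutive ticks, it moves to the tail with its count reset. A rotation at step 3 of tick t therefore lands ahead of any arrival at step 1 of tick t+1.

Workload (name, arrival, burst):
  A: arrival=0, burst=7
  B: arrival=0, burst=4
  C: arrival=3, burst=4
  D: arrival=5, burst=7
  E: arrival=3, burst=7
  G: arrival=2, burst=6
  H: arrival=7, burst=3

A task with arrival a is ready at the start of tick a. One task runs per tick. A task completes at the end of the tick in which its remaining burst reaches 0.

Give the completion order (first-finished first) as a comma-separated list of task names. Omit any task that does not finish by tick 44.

completion order = B, H, G, A, C, E, D

t=0: queue=[A,B] q_used=0 → run A
t=1: queue=[A,B] q_used=1 → run A
t=2: queue=[A,B,G] q_used=2 → run A
t=3: queue=[B,G,A,C,E] q_used=0 → run B
t=4: queue=[B,G,A,C,E] q_used=1 → run B
t=5: queue=[B,G,A,C,E,D] q_used=2 → run B
t=6: queue=[G,A,C,E,D,B] q_used=0 → run G
t=7: queue=[G,A,C,E,D,B,H] q_used=1 → run G
t=8: queue=[G,A,C,E,D,B,H] q_used=2 → run G
t=9: queue=[A,C,E,D,B,H,G] q_used=0 → run A
t=10: queue=[A,C,E,D,B,H,G] q_used=1 → run A
t=11: queue=[A,C,E,D,B,H,G] q_used=2 → run A
t=12: queue=[C,E,D,B,H,G,A] q_used=0 → run C
t=13: queue=[C,E,D,B,H,G,A] q_used=1 → run C
t=14: queue=[C,E,D,B,H,G,A] q_used=2 → run C
t=15: queue=[E,D,B,H,G,A,C] q_used=0 → run E
t=16: queue=[E,D,B,H,G,A,C] q_used=1 → run E
t=17: queue=[E,D,B,H,G,A,C] q_used=2 → run E
t=18: queue=[D,B,H,G,A,C,E] q_used=0 → run D
t=19: queue=[D,B,H,G,A,C,E] q_used=1 → run D
t=20: queue=[D,B,H,G,A,C,E] q_used=2 → run D
t=21: queue=[B,H,G,A,C,E,D] q_used=0 → run B
t=22: queue=[H,G,A,C,E,D] q_used=0 → run H
t=23: queue=[H,G,A,C,E,D] q_used=1 → run H
t=24: queue=[H,G,A,C,E,D] q_used=2 → run H
t=25: queue=[G,A,C,E,D] q_used=0 → run G
t=26: queue=[G,A,C,E,D] q_used=1 → run G
t=27: queue=[G,A,C,E,D] q_used=2 → run G
t=28: queue=[A,C,E,D] q_used=0 → run A
t=29: queue=[C,E,D] q_used=0 → run C
t=30: queue=[E,D] q_used=0 → run E
t=31: queue=[E,D] q_used=1 → run E
t=32: queue=[E,D] q_used=2 → run E
t=33: queue=[D,E] q_used=0 → run D
t=34: queue=[D,E] q_used=1 → run D
t=35: queue=[D,E] q_used=2 → run D
t=36: queue=[E,D] q_used=0 → run E
t=37: queue=[D] q_used=0 → run D
t=38: (idle)
t=39: (idle)
t=40: (idle)
t=41: (idle)
t=42: (idle)
t=43: (idle)
t=44: (idle)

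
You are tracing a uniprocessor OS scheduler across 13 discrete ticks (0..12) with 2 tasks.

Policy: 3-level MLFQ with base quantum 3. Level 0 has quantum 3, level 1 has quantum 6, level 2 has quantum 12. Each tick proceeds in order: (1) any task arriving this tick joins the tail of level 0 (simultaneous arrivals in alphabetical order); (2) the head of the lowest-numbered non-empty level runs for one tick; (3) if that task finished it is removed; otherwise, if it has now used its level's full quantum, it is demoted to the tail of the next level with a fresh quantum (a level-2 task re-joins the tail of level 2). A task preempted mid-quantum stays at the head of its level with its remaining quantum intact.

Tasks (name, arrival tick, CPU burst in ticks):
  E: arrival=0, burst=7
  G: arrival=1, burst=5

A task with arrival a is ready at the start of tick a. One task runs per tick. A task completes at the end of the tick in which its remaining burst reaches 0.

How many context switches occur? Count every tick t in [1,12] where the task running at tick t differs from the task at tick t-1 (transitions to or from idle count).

t=0: L0/L1/L2 = E/-/- → run E
t=1: L0/L1/L2 = EG/-/- → run E
t=2: L0/L1/L2 = EG/-/- → run E
t=3: L0/L1/L2 = G/E/- → run G
t=4: L0/L1/L2 = G/E/- → run G
t=5: L0/L1/L2 = G/E/- → run G
t=6: L0/L1/L2 = -/EG/- → run E
t=7: L0/L1/L2 = -/EG/- → run E
t=8: L0/L1/L2 = -/EG/- → run E
t=9: L0/L1/L2 = -/EG/- → run E
t=10: L0/L1/L2 = -/G/- → run G
t=11: L0/L1/L2 = -/G/- → run G
t=12: (idle)

context switches = 4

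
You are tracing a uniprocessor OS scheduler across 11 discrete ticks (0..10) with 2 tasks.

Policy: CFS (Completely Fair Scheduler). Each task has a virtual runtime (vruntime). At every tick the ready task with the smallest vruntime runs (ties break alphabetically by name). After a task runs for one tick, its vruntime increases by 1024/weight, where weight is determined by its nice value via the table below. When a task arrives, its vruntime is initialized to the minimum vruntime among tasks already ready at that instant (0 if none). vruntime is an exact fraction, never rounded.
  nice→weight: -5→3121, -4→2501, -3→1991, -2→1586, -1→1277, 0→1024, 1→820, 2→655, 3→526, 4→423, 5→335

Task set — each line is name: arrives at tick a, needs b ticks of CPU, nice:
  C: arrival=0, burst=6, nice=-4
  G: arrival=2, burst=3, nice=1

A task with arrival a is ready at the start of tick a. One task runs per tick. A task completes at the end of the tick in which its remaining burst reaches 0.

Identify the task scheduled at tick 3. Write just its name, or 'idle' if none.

t=0: vr[C=0] → run C
t=1: vr[C=1024/2501] → run C
t=2: vr[C=2048/2501 G=2048/2501] → run C
t=3: vr[C=3072/2501 G=2048/2501] → run G
t=4: vr[C=3072/2501 G=25856/12505] → run C
t=5: vr[C=4096/2501 G=25856/12505] → run C
t=6: vr[C=5120/2501 G=25856/12505] → run C
t=7: vr[G=25856/12505] → run G
t=8: vr[G=41472/12505] → run G
t=9: (idle)
t=10: (idle)

running at tick 3 = G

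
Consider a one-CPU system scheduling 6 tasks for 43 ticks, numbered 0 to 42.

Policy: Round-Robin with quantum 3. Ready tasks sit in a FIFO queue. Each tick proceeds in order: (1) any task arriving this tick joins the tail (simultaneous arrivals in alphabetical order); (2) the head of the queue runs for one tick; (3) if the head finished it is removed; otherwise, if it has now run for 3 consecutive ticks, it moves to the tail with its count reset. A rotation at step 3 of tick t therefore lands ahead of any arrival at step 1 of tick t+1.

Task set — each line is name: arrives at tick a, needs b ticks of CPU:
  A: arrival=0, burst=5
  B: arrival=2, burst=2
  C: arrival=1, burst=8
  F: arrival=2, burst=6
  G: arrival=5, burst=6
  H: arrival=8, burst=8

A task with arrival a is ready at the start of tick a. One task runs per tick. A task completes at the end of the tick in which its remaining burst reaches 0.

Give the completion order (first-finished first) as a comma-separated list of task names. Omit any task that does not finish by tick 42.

completion order = B, A, F, G, C, H

t=0: queue=[A] q_used=0 → run A
t=1: queue=[A,C] q_used=1 → run A
t=2: queue=[A,C,B,F] q_used=2 → run A
t=3: queue=[C,B,F,A] q_used=0 → run C
t=4: queue=[C,B,F,A] q_used=1 → run C
t=5: queue=[C,B,F,A,G] q_used=2 → run C
t=6: queue=[B,F,A,G,C] q_used=0 → run B
t=7: queue=[B,F,A,G,C] q_used=1 → run B
t=8: queue=[F,A,G,C,H] q_used=0 → run F
t=9: queue=[F,A,G,C,H] q_used=1 → run F
t=10: queue=[F,A,G,C,H] q_used=2 → run F
t=11: queue=[A,G,C,H,F] q_used=0 → run A
t=12: queue=[A,G,C,H,F] q_used=1 → run A
t=13: queue=[G,C,H,F] q_used=0 → run G
t=14: queue=[G,C,H,F] q_used=1 → run G
t=15: queue=[G,C,H,F] q_used=2 → run G
t=16: queue=[C,H,F,G] q_used=0 → run C
t=17: queue=[C,H,F,G] q_used=1 → run C
t=18: queue=[C,H,F,G] q_used=2 → run C
t=19: queue=[H,F,G,C] q_used=0 → run H
t=20: queue=[H,F,G,C] q_used=1 → run H
t=21: queue=[H,F,G,C] q_used=2 → run H
t=22: queue=[F,G,C,H] q_used=0 → run F
t=23: queue=[F,G,C,H] q_used=1 → run F
t=24: queue=[F,G,C,H] q_used=2 → run F
t=25: queue=[G,C,H] q_used=0 → run G
t=26: queue=[G,C,H] q_used=1 → run G
t=27: queue=[G,C,H] q_used=2 → run G
t=28: queue=[C,H] q_used=0 → run C
t=29: queue=[C,H] q_used=1 → run C
t=30: queue=[H] q_used=0 → run H
t=31: queue=[H] q_used=1 → run H
t=32: queue=[H] q_used=2 → run H
t=33: queue=[H] q_used=0 → run H
t=34: queue=[H] q_used=1 → run H
t=35: (idle)
t=36: (idle)
t=37: (idle)
t=38: (idle)
t=39: (idle)
t=40: (idle)
t=41: (idle)
t=42: (idle)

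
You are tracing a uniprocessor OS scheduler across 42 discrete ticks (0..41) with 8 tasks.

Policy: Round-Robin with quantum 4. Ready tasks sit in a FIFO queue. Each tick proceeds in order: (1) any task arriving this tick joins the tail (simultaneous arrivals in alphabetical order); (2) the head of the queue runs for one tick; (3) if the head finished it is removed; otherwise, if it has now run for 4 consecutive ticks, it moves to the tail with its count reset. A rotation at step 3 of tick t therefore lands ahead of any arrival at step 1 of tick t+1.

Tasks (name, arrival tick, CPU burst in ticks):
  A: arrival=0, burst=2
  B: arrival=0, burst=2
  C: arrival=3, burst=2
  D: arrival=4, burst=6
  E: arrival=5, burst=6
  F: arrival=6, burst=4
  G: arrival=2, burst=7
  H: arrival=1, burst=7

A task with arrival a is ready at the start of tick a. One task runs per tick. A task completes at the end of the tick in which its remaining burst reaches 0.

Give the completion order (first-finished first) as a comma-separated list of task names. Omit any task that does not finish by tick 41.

completion order = A, B, C, F, H, G, D, E

t=0: queue=[A,B] q_used=0 → run A
t=1: queue=[A,B,H] q_used=1 → run A
t=2: queue=[B,H,G] q_used=0 → run B
t=3: queue=[B,H,G,C] q_used=1 → run B
t=4: queue=[H,G,C,D] q_used=0 → run H
t=5: queue=[H,G,C,D,E] q_used=1 → run H
t=6: queue=[H,G,C,D,E,F] q_used=2 → run H
t=7: queue=[H,G,C,D,E,F] q_used=3 → run H
t=8: queue=[G,C,D,E,F,H] q_used=0 → run G
t=9: queue=[G,C,D,E,F,H] q_used=1 → run G
t=10: queue=[G,C,D,E,F,H] q_used=2 → run G
t=11: queue=[G,C,D,E,F,H] q_used=3 → run G
t=12: queue=[C,D,E,F,H,G] q_used=0 → run C
t=13: queue=[C,D,E,F,H,G] q_used=1 → run C
t=14: queue=[D,E,F,H,G] q_used=0 → run D
t=15: queue=[D,E,F,H,G] q_used=1 → run D
t=16: queue=[D,E,F,H,G] q_used=2 → run D
t=17: queue=[D,E,F,H,G] q_used=3 → run D
t=18: queue=[E,F,H,G,D] q_used=0 → run E
t=19: queue=[E,F,H,G,D] q_used=1 → run E
t=20: queue=[E,F,H,G,D] q_used=2 → run E
t=21: queue=[E,F,H,G,D] q_used=3 → run E
t=22: queue=[F,H,G,D,E] q_used=0 → run F
t=23: queue=[F,H,G,D,E] q_used=1 → run F
t=24: queue=[F,H,G,D,E] q_used=2 → run F
t=25: queue=[F,H,G,D,E] q_used=3 → run F
t=26: queue=[H,G,D,E] q_used=0 → run H
t=27: queue=[H,G,D,E] q_used=1 → run H
t=28: queue=[H,G,D,E] q_used=2 → run H
t=29: queue=[G,D,E] q_used=0 → run G
t=30: queue=[G,D,E] q_used=1 → run G
t=31: queue=[G,D,E] q_used=2 → run G
t=32: queue=[D,E] q_used=0 → run D
t=33: queue=[D,E] q_used=1 → run D
t=34: queue=[E] q_used=0 → run E
t=35: queue=[E] q_used=1 → run E
t=36: (idle)
t=37: (idle)
t=38: (idle)
t=39: (idle)
t=40: (idle)
t=41: (idle)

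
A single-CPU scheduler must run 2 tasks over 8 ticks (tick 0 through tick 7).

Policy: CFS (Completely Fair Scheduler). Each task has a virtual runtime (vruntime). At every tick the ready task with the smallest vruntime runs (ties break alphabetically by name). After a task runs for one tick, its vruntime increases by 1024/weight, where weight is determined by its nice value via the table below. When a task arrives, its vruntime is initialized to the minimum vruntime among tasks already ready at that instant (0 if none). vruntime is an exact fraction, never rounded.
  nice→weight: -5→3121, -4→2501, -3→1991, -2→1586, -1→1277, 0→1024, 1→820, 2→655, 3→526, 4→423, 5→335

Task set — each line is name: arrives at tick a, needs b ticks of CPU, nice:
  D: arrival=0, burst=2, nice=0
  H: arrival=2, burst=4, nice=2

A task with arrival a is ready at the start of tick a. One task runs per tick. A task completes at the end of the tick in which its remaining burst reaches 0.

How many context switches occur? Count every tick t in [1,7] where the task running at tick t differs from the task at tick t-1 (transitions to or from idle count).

t=0: vr[D=0] → run D
t=1: vr[D=1] → run D
t=2: vr[H=0] → run H
t=3: vr[H=1024/655] → run H
t=4: vr[H=2048/655] → run H
t=5: vr[H=3072/655] → run H
t=6: (idle)
t=7: (idle)

context switches = 2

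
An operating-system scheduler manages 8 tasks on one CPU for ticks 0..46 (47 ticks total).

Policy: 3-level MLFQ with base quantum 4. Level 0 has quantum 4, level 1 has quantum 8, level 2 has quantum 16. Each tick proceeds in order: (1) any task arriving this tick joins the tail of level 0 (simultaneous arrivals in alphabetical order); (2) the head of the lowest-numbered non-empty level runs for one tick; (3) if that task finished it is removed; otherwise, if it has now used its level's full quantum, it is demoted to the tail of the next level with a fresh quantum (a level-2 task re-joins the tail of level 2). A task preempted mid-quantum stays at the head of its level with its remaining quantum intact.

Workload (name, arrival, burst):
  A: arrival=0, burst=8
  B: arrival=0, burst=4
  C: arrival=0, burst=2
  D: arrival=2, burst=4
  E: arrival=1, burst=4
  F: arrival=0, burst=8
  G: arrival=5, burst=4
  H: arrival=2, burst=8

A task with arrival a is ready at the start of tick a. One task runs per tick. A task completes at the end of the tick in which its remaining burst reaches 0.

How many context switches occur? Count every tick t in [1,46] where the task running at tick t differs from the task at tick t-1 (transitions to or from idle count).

context switches = 11

t=0: L0/L1/L2 = ABCF/-/- → run A
t=1: L0/L1/L2 = ABCFE/-/- → run A
t=2: L0/L1/L2 = ABCFEDH/-/- → run A
t=3: L0/L1/L2 = ABCFEDH/-/- → run A
t=4: L0/L1/L2 = BCFEDH/A/- → run B
t=5: L0/L1/L2 = BCFEDHG/A/- → run B
t=6: L0/L1/L2 = BCFEDHG/A/- → run B
t=7: L0/L1/L2 = BCFEDHG/A/- → run B
t=8: L0/L1/L2 = CFEDHG/A/- → run C
t=9: L0/L1/L2 = CFEDHG/A/- → run C
t=10: L0/L1/L2 = FEDHG/A/- → run F
t=11: L0/L1/L2 = FEDHG/A/- → run F
t=12: L0/L1/L2 = FEDHG/A/- → run F
t=13: L0/L1/L2 = FEDHG/A/- → run F
t=14: L0/L1/L2 = EDHG/AF/- → run E
t=15: L0/L1/L2 = EDHG/AF/- → run E
t=16: L0/L1/L2 = EDHG/AF/- → run E
t=17: L0/L1/L2 = EDHG/AF/- → run E
t=18: L0/L1/L2 = DHG/AF/- → run D
t=19: L0/L1/L2 = DHG/AF/- → run D
t=20: L0/L1/L2 = DHG/AF/- → run D
t=21: L0/L1/L2 = DHG/AF/- → run D
t=22: L0/L1/L2 = HG/AF/- → run H
t=23: L0/L1/L2 = HG/AF/- → run H
t=24: L0/L1/L2 = HG/AF/- → run H
t=25: L0/L1/L2 = HG/AF/- → run H
t=26: L0/L1/L2 = G/AFH/- → run G
t=27: L0/L1/L2 = G/AFH/- → run G
t=28: L0/L1/L2 = G/AFH/- → run G
t=29: L0/L1/L2 = G/AFH/- → run G
t=30: L0/L1/L2 = -/AFH/- → run A
t=31: L0/L1/L2 = -/AFH/- → run A
t=32: L0/L1/L2 = -/AFH/- → run A
t=33: L0/L1/L2 = -/AFH/- → run A
t=34: L0/L1/L2 = -/FH/- → run F
t=35: L0/L1/L2 = -/FH/- → run F
t=36: L0/L1/L2 = -/FH/- → run F
t=37: L0/L1/L2 = -/FH/- → run F
t=38: L0/L1/L2 = -/H/- → run H
t=39: L0/L1/L2 = -/H/- → run H
t=40: L0/L1/L2 = -/H/- → run H
t=41: L0/L1/L2 = -/H/- → run H
t=42: (idle)
t=43: (idle)
t=44: (idle)
t=45: (idle)
t=46: (idle)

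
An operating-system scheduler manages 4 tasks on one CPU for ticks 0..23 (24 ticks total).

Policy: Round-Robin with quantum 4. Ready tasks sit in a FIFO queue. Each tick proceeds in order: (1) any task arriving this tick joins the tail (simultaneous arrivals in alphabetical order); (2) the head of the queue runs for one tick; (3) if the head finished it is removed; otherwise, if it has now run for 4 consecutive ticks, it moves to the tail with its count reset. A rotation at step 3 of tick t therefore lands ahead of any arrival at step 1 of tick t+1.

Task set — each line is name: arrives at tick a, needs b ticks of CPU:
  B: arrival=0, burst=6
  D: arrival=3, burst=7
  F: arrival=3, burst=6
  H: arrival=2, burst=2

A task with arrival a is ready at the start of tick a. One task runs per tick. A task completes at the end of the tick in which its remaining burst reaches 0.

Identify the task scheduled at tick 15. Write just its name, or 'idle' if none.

t=0: queue=[B] q_used=0 → run B
t=1: queue=[B] q_used=1 → run B
t=2: queue=[B,H] q_used=2 → run B
t=3: queue=[B,H,D,F] q_used=3 → run B
t=4: queue=[H,D,F,B] q_used=0 → run H
t=5: queue=[H,D,F,B] q_used=1 → run H
t=6: queue=[D,F,B] q_used=0 → run D
t=7: queue=[D,F,B] q_used=1 → run D
t=8: queue=[D,F,B] q_used=2 → run D
t=9: queue=[D,F,B] q_used=3 → run D
t=10: queue=[F,B,D] q_used=0 → run F
t=11: queue=[F,B,D] q_used=1 → run F
t=12: queue=[F,B,D] q_used=2 → run F
t=13: queue=[F,B,D] q_used=3 → run F
t=14: queue=[B,D,F] q_used=0 → run B
t=15: queue=[B,D,F] q_used=1 → run B
t=16: queue=[D,F] q_used=0 → run D
t=17: queue=[D,F] q_used=1 → run D
t=18: queue=[D,F] q_used=2 → run D
t=19: queue=[F] q_used=0 → run F
t=20: queue=[F] q_used=1 → run F
t=21: (idle)
t=22: (idle)
t=23: (idle)

running at tick 15 = B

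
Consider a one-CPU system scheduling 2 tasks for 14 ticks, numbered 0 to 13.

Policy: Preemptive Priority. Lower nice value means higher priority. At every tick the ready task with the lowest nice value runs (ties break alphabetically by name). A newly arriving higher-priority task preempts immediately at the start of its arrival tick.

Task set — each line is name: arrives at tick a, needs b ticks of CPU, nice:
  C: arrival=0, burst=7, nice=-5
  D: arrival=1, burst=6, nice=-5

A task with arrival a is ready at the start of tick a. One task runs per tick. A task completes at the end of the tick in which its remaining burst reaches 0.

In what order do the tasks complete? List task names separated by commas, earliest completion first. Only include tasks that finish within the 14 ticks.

t=0: ready={C} → run C
t=1: ready={C,D} → run C
t=2: ready={C,D} → run C
t=3: ready={C,D} → run C
t=4: ready={C,D} → run C
t=5: ready={C,D} → run C
t=6: ready={C,D} → run C
t=7: ready={D} → run D
t=8: ready={D} → run D
t=9: ready={D} → run D
t=10: ready={D} → run D
t=11: ready={D} → run D
t=12: ready={D} → run D
t=13: (idle)

completion order = C, D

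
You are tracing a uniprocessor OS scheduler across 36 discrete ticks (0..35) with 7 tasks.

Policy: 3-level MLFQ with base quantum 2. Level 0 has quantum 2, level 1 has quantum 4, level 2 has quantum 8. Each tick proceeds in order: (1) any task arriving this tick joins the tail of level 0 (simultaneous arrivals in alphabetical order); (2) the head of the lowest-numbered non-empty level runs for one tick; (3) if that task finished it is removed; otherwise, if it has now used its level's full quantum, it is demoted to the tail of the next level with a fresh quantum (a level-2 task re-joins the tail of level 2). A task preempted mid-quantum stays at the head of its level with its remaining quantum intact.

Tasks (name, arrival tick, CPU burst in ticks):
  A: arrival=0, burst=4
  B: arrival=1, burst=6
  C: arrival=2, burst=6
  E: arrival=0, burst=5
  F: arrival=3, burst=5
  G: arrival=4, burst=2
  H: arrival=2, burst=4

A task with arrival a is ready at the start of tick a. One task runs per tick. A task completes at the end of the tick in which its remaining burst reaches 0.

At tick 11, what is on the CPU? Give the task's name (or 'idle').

running at tick 11 = F

t=0: L0/L1/L2 = AE/-/- → run A
t=1: L0/L1/L2 = AEB/-/- → run A
t=2: L0/L1/L2 = EBCH/A/- → run E
t=3: L0/L1/L2 = EBCHF/A/- → run E
t=4: L0/L1/L2 = BCHFG/AE/- → run B
t=5: L0/L1/L2 = BCHFG/AE/- → run B
t=6: L0/L1/L2 = CHFG/AEB/- → run C
t=7: L0/L1/L2 = CHFG/AEB/- → run C
t=8: L0/L1/L2 = HFG/AEBC/- → run H
t=9: L0/L1/L2 = HFG/AEBC/- → run H
t=10: L0/L1/L2 = FG/AEBCH/- → run F
t=11: L0/L1/L2 = FG/AEBCH/- → run F
t=12: L0/L1/L2 = G/AEBCHF/- → run G
t=13: L0/L1/L2 = G/AEBCHF/- → run G
t=14: L0/L1/L2 = -/AEBCHF/- → run A
t=15: L0/L1/L2 = -/AEBCHF/- → run A
t=16: L0/L1/L2 = -/EBCHF/- → run E
t=17: L0/L1/L2 = -/EBCHF/- → run E
t=18: L0/L1/L2 = -/EBCHF/- → run E
t=19: L0/L1/L2 = -/BCHF/- → run B
t=20: L0/L1/L2 = -/BCHF/- → run B
t=21: L0/L1/L2 = -/BCHF/- → run B
t=22: L0/L1/L2 = -/BCHF/- → run B
t=23: L0/L1/L2 = -/CHF/- → run C
t=24: L0/L1/L2 = -/CHF/- → run C
t=25: L0/L1/L2 = -/CHF/- → run C
t=26: L0/L1/L2 = -/CHF/- → run C
t=27: L0/L1/L2 = -/HF/- → run H
t=28: L0/L1/L2 = -/HF/- → run H
t=29: L0/L1/L2 = -/F/- → run F
t=30: L0/L1/L2 = -/F/- → run F
t=31: L0/L1/L2 = -/F/- → run F
t=32: (idle)
t=33: (idle)
t=34: (idle)
t=35: (idle)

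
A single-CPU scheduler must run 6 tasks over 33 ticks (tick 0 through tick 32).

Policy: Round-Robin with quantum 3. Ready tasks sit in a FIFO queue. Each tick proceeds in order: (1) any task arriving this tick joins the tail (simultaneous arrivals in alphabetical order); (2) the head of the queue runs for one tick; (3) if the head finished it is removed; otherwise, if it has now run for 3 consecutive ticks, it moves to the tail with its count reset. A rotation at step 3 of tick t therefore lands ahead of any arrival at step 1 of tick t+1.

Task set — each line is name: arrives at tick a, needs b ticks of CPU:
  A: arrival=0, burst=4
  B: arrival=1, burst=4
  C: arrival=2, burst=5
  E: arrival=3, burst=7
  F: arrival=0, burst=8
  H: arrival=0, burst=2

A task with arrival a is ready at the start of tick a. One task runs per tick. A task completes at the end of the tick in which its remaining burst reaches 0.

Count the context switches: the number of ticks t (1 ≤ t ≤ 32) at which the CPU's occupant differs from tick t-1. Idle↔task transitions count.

context switches = 13

t=0: queue=[A,F,H] q_used=0 → run A
t=1: queue=[A,F,H,B] q_used=1 → run A
t=2: queue=[A,F,H,B,C] q_used=2 → run A
t=3: queue=[F,H,B,C,A,E] q_used=0 → run F
t=4: queue=[F,H,B,C,A,E] q_used=1 → run F
t=5: queue=[F,H,B,C,A,E] q_used=2 → run F
t=6: queue=[H,B,C,A,E,F] q_used=0 → run H
t=7: queue=[H,B,C,A,E,F] q_used=1 → run H
t=8: queue=[B,C,A,E,F] q_used=0 → run B
t=9: queue=[B,C,A,E,F] q_used=1 → run B
t=10: queue=[B,C,A,E,F] q_used=2 → run B
t=11: queue=[C,A,E,F,B] q_used=0 → run C
t=12: queue=[C,A,E,F,B] q_used=1 → run C
t=13: queue=[C,A,E,F,B] q_used=2 → run C
t=14: queue=[A,E,F,B,C] q_used=0 → run A
t=15: queue=[E,F,B,C] q_used=0 → run E
t=16: queue=[E,F,B,C] q_used=1 → run E
t=17: queue=[E,F,B,C] q_used=2 → run E
t=18: queue=[F,B,C,E] q_used=0 → run F
t=19: queue=[F,B,C,E] q_used=1 → run F
t=20: queue=[F,B,C,E] q_used=2 → run F
t=21: queue=[B,C,E,F] q_used=0 → run B
t=22: queue=[C,E,F] q_used=0 → run C
t=23: queue=[C,E,F] q_used=1 → run C
t=24: queue=[E,F] q_used=0 → run E
t=25: queue=[E,F] q_used=1 → run E
t=26: queue=[E,F] q_used=2 → run E
t=27: queue=[F,E] q_used=0 → run F
t=28: queue=[F,E] q_used=1 → run F
t=29: queue=[E] q_used=0 → run E
t=30: (idle)
t=31: (idle)
t=32: (idle)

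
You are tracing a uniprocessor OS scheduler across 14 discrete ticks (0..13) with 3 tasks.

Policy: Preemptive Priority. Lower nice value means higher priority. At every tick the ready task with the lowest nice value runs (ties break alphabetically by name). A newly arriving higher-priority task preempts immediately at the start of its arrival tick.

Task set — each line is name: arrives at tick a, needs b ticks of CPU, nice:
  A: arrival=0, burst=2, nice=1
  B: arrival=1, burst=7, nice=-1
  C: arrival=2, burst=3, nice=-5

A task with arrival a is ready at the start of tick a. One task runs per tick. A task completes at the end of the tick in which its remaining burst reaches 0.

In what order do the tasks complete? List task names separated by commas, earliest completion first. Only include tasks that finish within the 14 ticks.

completion order = C, B, A

t=0: ready={A} → run A
t=1: ready={A,B} → run B
t=2: ready={A,B,C} → run C
t=3: ready={A,B,C} → run C
t=4: ready={A,B,C} → run C
t=5: ready={A,B} → run B
t=6: ready={A,B} → run B
t=7: ready={A,B} → run B
t=8: ready={A,B} → run B
t=9: ready={A,B} → run B
t=10: ready={A,B} → run B
t=11: ready={A} → run A
t=12: (idle)
t=13: (idle)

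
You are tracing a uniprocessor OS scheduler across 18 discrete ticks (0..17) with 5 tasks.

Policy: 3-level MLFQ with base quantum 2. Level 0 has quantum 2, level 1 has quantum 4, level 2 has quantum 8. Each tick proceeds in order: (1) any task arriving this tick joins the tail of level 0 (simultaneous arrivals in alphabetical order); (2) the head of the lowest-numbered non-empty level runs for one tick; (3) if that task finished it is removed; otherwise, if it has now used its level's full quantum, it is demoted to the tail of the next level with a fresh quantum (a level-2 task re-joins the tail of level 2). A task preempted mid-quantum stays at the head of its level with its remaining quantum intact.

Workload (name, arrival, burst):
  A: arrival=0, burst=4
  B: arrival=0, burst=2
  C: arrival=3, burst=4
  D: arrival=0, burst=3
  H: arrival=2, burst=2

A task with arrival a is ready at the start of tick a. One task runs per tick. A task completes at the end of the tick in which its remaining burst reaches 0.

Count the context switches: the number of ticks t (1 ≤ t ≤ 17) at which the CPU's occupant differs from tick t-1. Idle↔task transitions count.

t=0: L0/L1/L2 = ABD/-/- → run A
t=1: L0/L1/L2 = ABD/-/- → run A
t=2: L0/L1/L2 = BDH/A/- → run B
t=3: L0/L1/L2 = BDHC/A/- → run B
t=4: L0/L1/L2 = DHC/A/- → run D
t=5: L0/L1/L2 = DHC/A/- → run D
t=6: L0/L1/L2 = HC/AD/- → run H
t=7: L0/L1/L2 = HC/AD/- → run H
t=8: L0/L1/L2 = C/AD/- → run C
t=9: L0/L1/L2 = C/AD/- → run C
t=10: L0/L1/L2 = -/ADC/- → run A
t=11: L0/L1/L2 = -/ADC/- → run A
t=12: L0/L1/L2 = -/DC/- → run D
t=13: L0/L1/L2 = -/C/- → run C
t=14: L0/L1/L2 = -/C/- → run C
t=15: (idle)
t=16: (idle)
t=17: (idle)

context switches = 8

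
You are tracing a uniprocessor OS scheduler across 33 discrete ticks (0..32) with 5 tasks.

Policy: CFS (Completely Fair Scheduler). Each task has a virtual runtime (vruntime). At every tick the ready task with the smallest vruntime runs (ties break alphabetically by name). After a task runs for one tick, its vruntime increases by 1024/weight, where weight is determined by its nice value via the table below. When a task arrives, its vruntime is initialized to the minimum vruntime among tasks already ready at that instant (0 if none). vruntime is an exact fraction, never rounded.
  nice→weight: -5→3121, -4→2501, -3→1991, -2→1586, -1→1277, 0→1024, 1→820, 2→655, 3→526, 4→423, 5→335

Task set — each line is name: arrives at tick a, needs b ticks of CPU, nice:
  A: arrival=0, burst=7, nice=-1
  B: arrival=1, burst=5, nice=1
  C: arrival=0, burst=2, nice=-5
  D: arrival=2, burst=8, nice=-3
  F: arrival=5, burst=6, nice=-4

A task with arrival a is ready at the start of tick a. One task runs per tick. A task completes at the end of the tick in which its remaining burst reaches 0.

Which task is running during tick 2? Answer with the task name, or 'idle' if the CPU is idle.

running at tick 2 = C

t=0: vr[A=0 C=0] → run A
t=1: vr[A=1024/1277 B=0 C=0] → run B
t=2: vr[A=1024/1277 B=256/205 C=0 D=0] → run C
t=3: vr[A=1024/1277 B=256/205 C=1024/3121 D=0] → run D
t=4: vr[A=1024/1277 B=256/205 C=1024/3121 D=1024/1991] → run C
t=5: vr[A=1024/1277 B=256/205 D=1024/1991 F=1024/1991] → run D
t=6: vr[A=1024/1277 B=256/205 D=2048/1991 F=1024/1991] → run F
t=7: vr[A=1024/1277 B=256/205 D=2048/1991 F=4599808/4979491] → run A
t=8: vr[A=2048/1277 B=256/205 D=2048/1991 F=4599808/4979491] → run F
t=9: vr[A=2048/1277 B=256/205 D=2048/1991 F=6638592/4979491] → run D
t=10: vr[A=2048/1277 B=256/205 D=3072/1991 F=6638592/4979491] → run B
t=11: vr[A=2048/1277 B=512/205 D=3072/1991 F=6638592/4979491] → run F
t=12: vr[A=2048/1277 B=512/205 D=3072/1991 F=8677376/4979491] → run D
t=13: vr[A=2048/1277 B=512/205 D=4096/1991 F=8677376/4979491] → run A
t=14: vr[A=3072/1277 B=512/205 D=4096/1991 F=8677376/4979491] → run F
t=15: vr[A=3072/1277 B=512/205 D=4096/1991 F=10716160/4979491] → run D
t=16: vr[A=3072/1277 B=512/205 D=5120/1991 F=10716160/4979491] → run F
t=17: vr[A=3072/1277 B=512/205 D=5120/1991 F=12754944/4979491] → run A
t=18: vr[A=4096/1277 B=512/205 D=5120/1991 F=12754944/4979491] → run B
t=19: vr[A=4096/1277 B=768/205 D=5120/1991 F=12754944/4979491] → run F
t=20: vr[A=4096/1277 B=768/205 D=5120/1991] → run D
t=21: vr[A=4096/1277 B=768/205 D=6144/1991] → run D
t=22: vr[A=4096/1277 B=768/205 D=7168/1991] → run A
t=23: vr[A=5120/1277 B=768/205 D=7168/1991] → run D
t=24: vr[A=5120/1277 B=768/205] → run B
t=25: vr[A=5120/1277 B=1024/205] → run A
t=26: vr[A=6144/1277 B=1024/205] → run A
t=27: vr[B=1024/205] → run B
t=28: (idle)
t=29: (idle)
t=30: (idle)
t=31: (idle)
t=32: (idle)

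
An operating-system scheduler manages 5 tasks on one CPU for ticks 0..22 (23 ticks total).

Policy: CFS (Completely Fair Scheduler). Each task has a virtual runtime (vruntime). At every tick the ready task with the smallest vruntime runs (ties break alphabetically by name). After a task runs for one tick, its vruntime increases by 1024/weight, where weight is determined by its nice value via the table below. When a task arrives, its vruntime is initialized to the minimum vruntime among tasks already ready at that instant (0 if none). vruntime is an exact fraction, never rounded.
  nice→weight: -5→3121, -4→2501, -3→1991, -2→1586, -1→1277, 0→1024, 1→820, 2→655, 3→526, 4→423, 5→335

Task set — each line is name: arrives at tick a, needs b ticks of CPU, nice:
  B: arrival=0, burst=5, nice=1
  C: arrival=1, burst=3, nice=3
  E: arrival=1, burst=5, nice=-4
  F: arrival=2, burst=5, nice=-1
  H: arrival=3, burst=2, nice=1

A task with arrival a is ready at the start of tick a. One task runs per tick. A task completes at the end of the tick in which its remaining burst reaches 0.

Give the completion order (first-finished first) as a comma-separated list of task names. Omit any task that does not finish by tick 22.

completion order = H, E, F, B, C

t=0: vr[B=0] → run B
t=1: vr[B=256/205 C=256/205 E=256/205] → run B
t=2: vr[B=512/205 C=256/205 E=256/205 F=256/205] → run C
t=3: vr[B=512/205 C=172288/53915 E=256/205 F=256/205 H=256/205] → run E
t=4: vr[B=512/205 C=172288/53915 E=20736/12505 F=256/205 H=256/205] → run F
t=5: vr[B=512/205 C=172288/53915 E=20736/12505 F=536832/261785 H=256/205] → run H
t=6: vr[B=512/205 C=172288/53915 E=20736/12505 F=536832/261785 H=512/205] → run E
t=7: vr[B=512/205 C=172288/53915 E=25856/12505 F=536832/261785 H=512/205] → run F
t=8: vr[B=512/205 C=172288/53915 E=25856/12505 F=746752/261785 H=512/205] → run E
t=9: vr[B=512/205 C=172288/53915 E=30976/12505 F=746752/261785 H=512/205] → run E
t=10: vr[B=512/205 C=172288/53915 E=36096/12505 F=746752/261785 H=512/205] → run B
t=11: vr[B=768/205 C=172288/53915 E=36096/12505 F=746752/261785 H=512/205] → run H
t=12: vr[B=768/205 C=172288/53915 E=36096/12505 F=746752/261785] → run F
t=13: vr[B=768/205 C=172288/53915 E=36096/12505 F=956672/261785] → run E
t=14: vr[B=768/205 C=172288/53915 F=956672/261785] → run C
t=15: vr[B=768/205 C=277248/53915 F=956672/261785] → run F
t=16: vr[B=768/205 C=277248/53915 F=1166592/261785] → run B
t=17: vr[B=1024/205 C=277248/53915 F=1166592/261785] → run F
t=18: vr[B=1024/205 C=277248/53915] → run B
t=19: vr[C=277248/53915] → run C
t=20: (idle)
t=21: (idle)
t=22: (idle)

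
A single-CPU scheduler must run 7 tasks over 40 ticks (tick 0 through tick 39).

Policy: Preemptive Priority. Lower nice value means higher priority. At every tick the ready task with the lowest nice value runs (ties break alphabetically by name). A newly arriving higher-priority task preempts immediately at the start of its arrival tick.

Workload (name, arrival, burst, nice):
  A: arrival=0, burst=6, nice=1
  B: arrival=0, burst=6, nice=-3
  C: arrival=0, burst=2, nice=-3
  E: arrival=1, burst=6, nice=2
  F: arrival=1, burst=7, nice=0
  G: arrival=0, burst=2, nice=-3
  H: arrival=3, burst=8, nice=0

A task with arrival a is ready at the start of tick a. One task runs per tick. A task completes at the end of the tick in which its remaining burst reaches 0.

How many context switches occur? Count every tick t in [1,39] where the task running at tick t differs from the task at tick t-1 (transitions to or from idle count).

t=0: ready={A,B,C,G} → run B
t=1: ready={A,B,C,E,F,G} → run B
t=2: ready={A,B,C,E,F,G} → run B
t=3: ready={A,B,C,E,F,G,H} → run B
t=4: ready={A,B,C,E,F,G,H} → run B
t=5: ready={A,B,C,E,F,G,H} → run B
t=6: ready={A,C,E,F,G,H} → run C
t=7: ready={A,C,E,F,G,H} → run C
t=8: ready={A,E,F,G,H} → run G
t=9: ready={A,E,F,G,H} → run G
t=10: ready={A,E,F,H} → run F
t=11: ready={A,E,F,H} → run F
t=12: ready={A,E,F,H} → run F
t=13: ready={A,E,F,H} → run F
t=14: ready={A,E,F,H} → run F
t=15: ready={A,E,F,H} → run F
t=16: ready={A,E,F,H} → run F
t=17: ready={A,E,H} → run H
t=18: ready={A,E,H} → run H
t=19: ready={A,E,H} → run H
t=20: ready={A,E,H} → run H
t=21: ready={A,E,H} → run H
t=22: ready={A,E,H} → run H
t=23: ready={A,E,H} → run H
t=24: ready={A,E,H} → run H
t=25: ready={A,E} → run A
t=26: ready={A,E} → run A
t=27: ready={A,E} → run A
t=28: ready={A,E} → run A
t=29: ready={A,E} → run A
t=30: ready={A,E} → run A
t=31: ready={E} → run E
t=32: ready={E} → run E
t=33: ready={E} → run E
t=34: ready={E} → run E
t=35: ready={E} → run E
t=36: ready={E} → run E
t=37: (idle)
t=38: (idle)
t=39: (idle)

context switches = 7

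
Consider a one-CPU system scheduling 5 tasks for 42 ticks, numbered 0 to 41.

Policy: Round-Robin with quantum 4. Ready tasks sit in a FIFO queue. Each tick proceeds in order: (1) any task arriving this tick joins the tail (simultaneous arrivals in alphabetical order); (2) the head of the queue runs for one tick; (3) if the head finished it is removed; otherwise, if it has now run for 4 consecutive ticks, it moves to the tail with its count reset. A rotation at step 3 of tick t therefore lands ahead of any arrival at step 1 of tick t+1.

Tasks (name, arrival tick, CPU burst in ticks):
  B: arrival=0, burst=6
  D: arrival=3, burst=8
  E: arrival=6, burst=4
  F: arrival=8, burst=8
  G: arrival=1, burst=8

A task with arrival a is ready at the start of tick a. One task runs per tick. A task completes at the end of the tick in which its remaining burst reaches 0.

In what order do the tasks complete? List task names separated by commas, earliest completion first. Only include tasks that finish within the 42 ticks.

t=0: queue=[B] q_used=0 → run B
t=1: queue=[B,G] q_used=1 → run B
t=2: queue=[B,G] q_used=2 → run B
t=3: queue=[B,G,D] q_used=3 → run B
t=4: queue=[G,D,B] q_used=0 → run G
t=5: queue=[G,D,B] q_used=1 → run G
t=6: queue=[G,D,B,E] q_used=2 → run G
t=7: queue=[G,D,B,E] q_used=3 → run G
t=8: queue=[D,B,E,G,F] q_used=0 → run D
t=9: queue=[D,B,E,G,F] q_used=1 → run D
t=10: queue=[D,B,E,G,F] q_used=2 → run D
t=11: queue=[D,B,E,G,F] q_used=3 → run D
t=12: queue=[B,E,G,F,D] q_used=0 → run B
t=13: queue=[B,E,G,F,D] q_used=1 → run B
t=14: queue=[E,G,F,D] q_used=0 → run E
t=15: queue=[E,G,F,D] q_used=1 → run E
t=16: queue=[E,G,F,D] q_used=2 → run E
t=17: queue=[E,G,F,D] q_used=3 → run E
t=18: queue=[G,F,D] q_used=0 → run G
t=19: queue=[G,F,D] q_used=1 → run G
t=20: queue=[G,F,D] q_used=2 → run G
t=21: queue=[G,F,D] q_used=3 → run G
t=22: queue=[F,D] q_used=0 → run F
t=23: queue=[F,D] q_used=1 → run F
t=24: queue=[F,D] q_used=2 → run F
t=25: queue=[F,D] q_used=3 → run F
t=26: queue=[D,F] q_used=0 → run D
t=27: queue=[D,F] q_used=1 → run D
t=28: queue=[D,F] q_used=2 → run D
t=29: queue=[D,F] q_used=3 → run D
t=30: queue=[F] q_used=0 → run F
t=31: queue=[F] q_used=1 → run F
t=32: queue=[F] q_used=2 → run F
t=33: queue=[F] q_used=3 → run F
t=34: (idle)
t=35: (idle)
t=36: (idle)
t=37: (idle)
t=38: (idle)
t=39: (idle)
t=40: (idle)
t=41: (idle)

completion order = B, E, G, D, F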